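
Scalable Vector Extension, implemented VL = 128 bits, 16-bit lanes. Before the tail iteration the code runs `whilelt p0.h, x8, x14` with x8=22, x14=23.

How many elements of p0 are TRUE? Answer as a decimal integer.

vl = 1

128-bit reg / 16-bit elem → 8 lanes
whilelt: lane j active iff 22+j < 23 → j < 1 → 1 active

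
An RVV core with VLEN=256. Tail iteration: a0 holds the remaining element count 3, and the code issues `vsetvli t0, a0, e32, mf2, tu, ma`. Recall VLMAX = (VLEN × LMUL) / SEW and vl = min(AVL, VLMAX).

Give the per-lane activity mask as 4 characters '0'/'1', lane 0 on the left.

lanes per group: 256·1/2/32 = 4
vl ← min(3, 4) = 3
bits (lane 0 leftmost): 1110

predicate = 1110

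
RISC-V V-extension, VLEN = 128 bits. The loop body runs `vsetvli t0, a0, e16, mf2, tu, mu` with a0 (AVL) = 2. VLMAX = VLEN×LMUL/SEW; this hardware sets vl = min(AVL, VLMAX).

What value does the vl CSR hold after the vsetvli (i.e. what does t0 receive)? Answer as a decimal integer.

VLMAX = VLEN×LMUL/SEW = 128×1/2/16 = 4
vl = min(AVL, VLMAX) = min(2, 4) = 2

vl = 2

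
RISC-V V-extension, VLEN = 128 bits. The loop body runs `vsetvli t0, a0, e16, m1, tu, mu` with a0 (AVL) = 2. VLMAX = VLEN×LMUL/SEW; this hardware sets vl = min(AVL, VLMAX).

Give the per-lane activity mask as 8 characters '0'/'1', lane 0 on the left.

VLMAX = (128 × 1) / 16 = 8 lanes
AVL=2 ≤ VLMAX=8, so vl = 2
bits (lane 0 leftmost): 11000000

predicate = 11000000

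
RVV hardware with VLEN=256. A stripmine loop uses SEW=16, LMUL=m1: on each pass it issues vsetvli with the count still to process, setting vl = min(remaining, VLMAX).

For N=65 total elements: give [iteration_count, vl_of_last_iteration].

VLMAX = VLEN×LMUL/SEW = 256×1/16 = 16
N=65: ⌈65/16⌉ = 5 iters; last vl = 65 − 4×16 = 1

[iterations, last_vl] = [5, 1]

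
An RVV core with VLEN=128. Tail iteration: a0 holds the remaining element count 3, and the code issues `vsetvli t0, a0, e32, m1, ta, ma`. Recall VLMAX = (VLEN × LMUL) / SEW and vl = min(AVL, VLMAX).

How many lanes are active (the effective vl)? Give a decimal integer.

VLMAX = (128 × 1) / 32 = 4 lanes
vl ← min(3, 4) = 3

vl = 3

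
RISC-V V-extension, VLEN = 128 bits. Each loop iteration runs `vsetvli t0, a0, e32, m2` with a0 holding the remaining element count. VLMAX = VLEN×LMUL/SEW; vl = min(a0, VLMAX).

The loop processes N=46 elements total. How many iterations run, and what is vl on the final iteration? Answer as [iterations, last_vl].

[iterations, last_vl] = [6, 6]

lanes per group: 128·2/32 = 8
iterations = ceil(46/8) = 6; final-pass vl = 6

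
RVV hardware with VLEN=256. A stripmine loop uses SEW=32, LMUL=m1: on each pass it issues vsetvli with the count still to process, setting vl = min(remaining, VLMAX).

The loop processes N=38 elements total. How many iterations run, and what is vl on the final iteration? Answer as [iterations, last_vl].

[iterations, last_vl] = [5, 6]

VLMAX = VLEN×LMUL/SEW = 256×1/32 = 8
N=38: ⌈38/8⌉ = 5 iters; last vl = 38 − 4×8 = 6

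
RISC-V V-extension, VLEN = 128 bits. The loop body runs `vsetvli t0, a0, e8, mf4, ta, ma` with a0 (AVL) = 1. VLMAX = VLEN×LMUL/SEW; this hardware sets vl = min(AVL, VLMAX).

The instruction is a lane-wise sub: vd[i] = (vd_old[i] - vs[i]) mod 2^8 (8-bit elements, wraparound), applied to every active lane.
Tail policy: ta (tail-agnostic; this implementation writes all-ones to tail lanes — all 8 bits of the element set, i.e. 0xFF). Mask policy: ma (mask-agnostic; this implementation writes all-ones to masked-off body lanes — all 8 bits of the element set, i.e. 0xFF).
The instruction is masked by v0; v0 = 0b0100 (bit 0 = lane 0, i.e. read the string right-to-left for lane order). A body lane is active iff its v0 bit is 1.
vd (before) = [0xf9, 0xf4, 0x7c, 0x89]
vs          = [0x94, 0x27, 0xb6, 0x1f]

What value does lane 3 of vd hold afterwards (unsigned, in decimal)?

lanes per group: 128·1/4/8 = 4
AVL=1 ≤ VLMAX=4, so vl = 1
  i=0: mask-off/ones → 255
  i=1: tail/ones → 255
  i=2: tail/ones → 255
  i=3: tail/ones → 255

vd[3] = 255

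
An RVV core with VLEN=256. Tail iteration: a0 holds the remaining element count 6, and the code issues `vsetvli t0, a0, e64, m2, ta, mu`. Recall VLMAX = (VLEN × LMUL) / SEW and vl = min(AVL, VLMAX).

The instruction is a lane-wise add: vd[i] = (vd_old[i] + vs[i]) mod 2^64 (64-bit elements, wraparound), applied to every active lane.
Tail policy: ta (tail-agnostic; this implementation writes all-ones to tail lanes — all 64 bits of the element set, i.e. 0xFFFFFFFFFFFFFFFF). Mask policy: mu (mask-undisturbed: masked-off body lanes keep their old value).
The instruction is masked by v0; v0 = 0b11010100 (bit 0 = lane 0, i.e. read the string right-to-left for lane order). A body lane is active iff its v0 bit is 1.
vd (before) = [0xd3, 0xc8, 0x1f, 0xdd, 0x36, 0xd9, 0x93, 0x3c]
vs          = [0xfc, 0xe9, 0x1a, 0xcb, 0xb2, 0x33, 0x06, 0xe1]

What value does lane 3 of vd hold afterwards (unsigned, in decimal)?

VLMAX = VLEN×LMUL/SEW = 256×2/64 = 8
vl ← min(6, 8) = 6
lane  0: mask-off/keep ⇒ 0xd3
lane  1: mask-off/keep ⇒ 0xc8
lane  2: add(0x1f,0x1a) ⇒ 0x39
lane  3: mask-off/keep ⇒ 0xdd
lane  4: add(0x36,0xb2) ⇒ 0xe8
lane  5: mask-off/keep ⇒ 0xd9
lane  6: tail/ones ⇒ 0xffffffffffffffff
lane  7: tail/ones ⇒ 0xffffffffffffffff

vd[3] = 221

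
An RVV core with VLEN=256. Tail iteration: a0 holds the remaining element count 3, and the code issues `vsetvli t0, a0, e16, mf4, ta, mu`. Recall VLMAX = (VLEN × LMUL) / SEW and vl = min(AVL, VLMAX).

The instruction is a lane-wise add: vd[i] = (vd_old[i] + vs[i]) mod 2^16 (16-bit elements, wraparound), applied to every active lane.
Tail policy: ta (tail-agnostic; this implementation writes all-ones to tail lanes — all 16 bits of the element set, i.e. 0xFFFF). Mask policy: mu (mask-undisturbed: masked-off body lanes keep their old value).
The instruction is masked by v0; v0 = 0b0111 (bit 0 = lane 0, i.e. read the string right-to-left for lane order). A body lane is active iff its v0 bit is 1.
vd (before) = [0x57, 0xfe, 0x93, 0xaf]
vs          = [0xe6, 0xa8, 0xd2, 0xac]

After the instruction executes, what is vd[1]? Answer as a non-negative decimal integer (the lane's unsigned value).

VLMAX = (256 × 1/4) / 16 = 4 lanes
vl = min(AVL, VLMAX) = min(3, 4) = 3
vd[0] add(0x57,0xe6) -> 0x13d
vd[1] add(0xfe,0xa8) -> 0x1a6
vd[2] add(0x93,0xd2) -> 0x165
vd[3] tail/ones -> 0xffff

vd[1] = 422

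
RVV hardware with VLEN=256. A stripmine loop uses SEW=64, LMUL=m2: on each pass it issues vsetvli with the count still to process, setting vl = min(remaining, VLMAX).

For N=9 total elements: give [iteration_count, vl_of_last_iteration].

[iterations, last_vl] = [2, 1]

lanes per group: 256·2/64 = 8
9 elements at 8/iter → 2 passes, remainder 1 on the last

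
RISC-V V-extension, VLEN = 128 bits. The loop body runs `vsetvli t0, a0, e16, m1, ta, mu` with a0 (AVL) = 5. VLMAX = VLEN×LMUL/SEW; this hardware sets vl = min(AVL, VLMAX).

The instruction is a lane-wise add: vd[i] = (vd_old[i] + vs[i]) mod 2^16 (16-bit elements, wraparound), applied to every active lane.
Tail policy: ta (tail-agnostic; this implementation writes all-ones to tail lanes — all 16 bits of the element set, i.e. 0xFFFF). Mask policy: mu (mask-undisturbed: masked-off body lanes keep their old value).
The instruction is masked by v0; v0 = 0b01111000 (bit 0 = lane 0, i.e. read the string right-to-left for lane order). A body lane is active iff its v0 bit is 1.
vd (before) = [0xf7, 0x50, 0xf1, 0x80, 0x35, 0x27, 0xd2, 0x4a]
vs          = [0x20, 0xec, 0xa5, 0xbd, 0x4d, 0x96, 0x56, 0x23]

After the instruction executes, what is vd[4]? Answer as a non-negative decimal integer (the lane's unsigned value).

VLMAX = VLEN×LMUL/SEW = 128×1/16 = 8
AVL=5 ≤ VLMAX=8, so vl = 5
vd[0] mask-off/keep -> 0xf7
vd[1] mask-off/keep -> 0x50
vd[2] mask-off/keep -> 0xf1
vd[3] add(0x80,0xbd) -> 0x13d
vd[4] add(0x35,0x4d) -> 0x82
vd[5] tail/ones -> 0xffff
vd[6] tail/ones -> 0xffff
vd[7] tail/ones -> 0xffff

vd[4] = 130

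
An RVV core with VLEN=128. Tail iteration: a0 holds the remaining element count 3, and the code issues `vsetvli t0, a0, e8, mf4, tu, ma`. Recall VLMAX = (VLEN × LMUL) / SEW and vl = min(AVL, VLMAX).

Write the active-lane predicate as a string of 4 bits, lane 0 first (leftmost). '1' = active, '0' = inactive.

predicate = 1110

VLMAX = (128 × 1/4) / 8 = 4 lanes
vl ← min(3, 4) = 3
bits (lane 0 leftmost): 1110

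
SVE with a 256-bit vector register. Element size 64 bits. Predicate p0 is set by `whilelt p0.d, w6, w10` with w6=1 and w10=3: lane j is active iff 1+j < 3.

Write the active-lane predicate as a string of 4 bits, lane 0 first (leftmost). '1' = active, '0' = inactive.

predicate = 1100

lane count: 256 div 64 = 4
whilelt: lane j active iff 1+j < 3 → j < 2 → 2 active
bits (lane 0 leftmost): 1100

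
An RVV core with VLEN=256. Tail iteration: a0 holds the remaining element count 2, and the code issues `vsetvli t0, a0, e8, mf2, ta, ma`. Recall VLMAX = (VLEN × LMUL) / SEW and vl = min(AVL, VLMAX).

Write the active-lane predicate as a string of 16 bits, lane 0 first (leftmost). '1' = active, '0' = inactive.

VLMAX = (256 × 1/2) / 8 = 16 lanes
vl ← min(2, 16) = 2
bits (lane 0 leftmost): 1100000000000000

predicate = 1100000000000000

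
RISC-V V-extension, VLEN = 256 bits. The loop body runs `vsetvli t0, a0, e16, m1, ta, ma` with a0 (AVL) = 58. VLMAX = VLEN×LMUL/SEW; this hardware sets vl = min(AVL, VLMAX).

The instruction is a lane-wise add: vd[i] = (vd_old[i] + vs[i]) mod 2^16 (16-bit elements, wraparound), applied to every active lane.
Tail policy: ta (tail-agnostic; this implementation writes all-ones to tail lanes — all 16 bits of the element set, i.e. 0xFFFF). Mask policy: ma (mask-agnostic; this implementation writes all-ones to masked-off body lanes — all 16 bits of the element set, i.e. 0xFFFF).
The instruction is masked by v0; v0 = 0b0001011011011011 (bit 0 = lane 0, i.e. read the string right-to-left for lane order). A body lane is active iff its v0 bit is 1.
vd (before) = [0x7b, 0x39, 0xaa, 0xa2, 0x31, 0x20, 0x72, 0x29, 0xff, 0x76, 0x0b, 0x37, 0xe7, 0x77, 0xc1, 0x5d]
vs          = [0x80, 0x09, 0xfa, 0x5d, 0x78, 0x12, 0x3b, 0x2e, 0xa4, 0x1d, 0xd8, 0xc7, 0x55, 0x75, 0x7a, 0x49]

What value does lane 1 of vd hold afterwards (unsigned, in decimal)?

vd[1] = 66

VLMAX = VLEN×LMUL/SEW = 256×1/16 = 16
vl = min(AVL, VLMAX) = min(58, 16) = 16
  i=0: add(0x7b,0x80) → 251
  i=1: add(0x39,0x09) → 66
  i=2: mask-off/ones → 65535
  i=3: add(0xa2,0x5d) → 255
  i=4: add(0x31,0x78) → 169
  i=5: mask-off/ones → 65535
  i=6: add(0x72,0x3b) → 173
  i=7: add(0x29,0x2e) → 87
  i=8: mask-off/ones → 65535
  i=9: add(0x76,0x1d) → 147
  i=10: add(0x0b,0xd8) → 227
  i=11: mask-off/ones → 65535
  i=12: add(0xe7,0x55) → 316
  i=13: mask-off/ones → 65535
  i=14: mask-off/ones → 65535
  i=15: mask-off/ones → 65535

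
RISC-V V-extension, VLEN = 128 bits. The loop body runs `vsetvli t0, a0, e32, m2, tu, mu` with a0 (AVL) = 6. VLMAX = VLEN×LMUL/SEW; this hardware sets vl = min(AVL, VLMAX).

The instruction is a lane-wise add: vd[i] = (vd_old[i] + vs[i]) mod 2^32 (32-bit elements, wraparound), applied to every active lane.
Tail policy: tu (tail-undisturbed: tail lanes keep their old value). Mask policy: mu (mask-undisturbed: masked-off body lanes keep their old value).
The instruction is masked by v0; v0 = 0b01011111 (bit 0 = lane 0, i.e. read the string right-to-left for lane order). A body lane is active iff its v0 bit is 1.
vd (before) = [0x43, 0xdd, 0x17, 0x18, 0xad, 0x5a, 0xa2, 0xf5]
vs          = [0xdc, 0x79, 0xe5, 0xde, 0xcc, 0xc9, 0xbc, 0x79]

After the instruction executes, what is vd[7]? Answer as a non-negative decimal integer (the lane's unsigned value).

vd[7] = 245

VLMAX = VLEN×LMUL/SEW = 128×2/32 = 8
vl = min(AVL, VLMAX) = min(6, 8) = 6
[0] add(0x43,0xdc) = 0x11f
[1] add(0xdd,0x79) = 0x156
[2] add(0x17,0xe5) = 0xfc
[3] add(0x18,0xde) = 0xf6
[4] add(0xad,0xcc) = 0x179
[5] mask-off/keep = 0x5a
[6] tail/keep = 0xa2
[7] tail/keep = 0xf5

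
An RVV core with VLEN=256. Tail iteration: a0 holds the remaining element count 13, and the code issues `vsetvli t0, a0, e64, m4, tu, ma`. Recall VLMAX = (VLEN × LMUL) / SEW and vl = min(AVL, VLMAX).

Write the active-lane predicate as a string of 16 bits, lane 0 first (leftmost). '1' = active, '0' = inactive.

predicate = 1111111111111000

lanes per group: 256·4/64 = 16
vl = min(AVL, VLMAX) = min(13, 16) = 13
bits (lane 0 leftmost): 1111111111111000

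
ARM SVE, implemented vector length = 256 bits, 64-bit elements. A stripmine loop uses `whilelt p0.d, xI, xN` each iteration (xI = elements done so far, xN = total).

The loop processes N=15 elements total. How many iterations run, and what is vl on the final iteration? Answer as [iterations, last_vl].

register lanes = 256/64 = 4
15 elements at 4/iter → 4 passes, remainder 3 on the last

[iterations, last_vl] = [4, 3]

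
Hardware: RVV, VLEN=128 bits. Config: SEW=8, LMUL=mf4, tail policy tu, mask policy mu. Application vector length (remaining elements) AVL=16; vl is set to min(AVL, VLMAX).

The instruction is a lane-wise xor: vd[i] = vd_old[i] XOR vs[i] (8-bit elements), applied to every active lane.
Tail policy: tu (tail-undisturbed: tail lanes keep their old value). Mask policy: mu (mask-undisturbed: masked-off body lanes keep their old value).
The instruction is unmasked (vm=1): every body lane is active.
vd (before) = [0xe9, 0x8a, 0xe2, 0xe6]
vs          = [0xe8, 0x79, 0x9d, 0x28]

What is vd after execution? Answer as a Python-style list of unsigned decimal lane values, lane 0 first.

lanes per group: 128·1/4/8 = 4
AVL=16 > VLMAX=4, so vl = 4
lane  0: xor(0xe9,0xe8) ⇒ 0x01
lane  1: xor(0x8a,0x79) ⇒ 0xf3
lane  2: xor(0xe2,0x9d) ⇒ 0x7f
lane  3: xor(0xe6,0x28) ⇒ 0xce

vd = [1, 243, 127, 206]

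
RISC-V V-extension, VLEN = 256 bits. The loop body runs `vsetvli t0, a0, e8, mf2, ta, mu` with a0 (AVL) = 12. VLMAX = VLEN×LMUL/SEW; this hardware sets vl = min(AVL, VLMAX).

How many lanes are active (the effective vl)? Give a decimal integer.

vl = 12

lanes per group: 256·1/2/8 = 16
vl ← min(12, 16) = 12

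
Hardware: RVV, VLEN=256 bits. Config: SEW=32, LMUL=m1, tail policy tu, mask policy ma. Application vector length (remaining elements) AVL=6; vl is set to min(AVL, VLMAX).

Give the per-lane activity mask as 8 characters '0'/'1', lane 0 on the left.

VLMAX = (256 × 1) / 32 = 8 lanes
AVL=6 ≤ VLMAX=8, so vl = 6
bits (lane 0 leftmost): 11111100

predicate = 11111100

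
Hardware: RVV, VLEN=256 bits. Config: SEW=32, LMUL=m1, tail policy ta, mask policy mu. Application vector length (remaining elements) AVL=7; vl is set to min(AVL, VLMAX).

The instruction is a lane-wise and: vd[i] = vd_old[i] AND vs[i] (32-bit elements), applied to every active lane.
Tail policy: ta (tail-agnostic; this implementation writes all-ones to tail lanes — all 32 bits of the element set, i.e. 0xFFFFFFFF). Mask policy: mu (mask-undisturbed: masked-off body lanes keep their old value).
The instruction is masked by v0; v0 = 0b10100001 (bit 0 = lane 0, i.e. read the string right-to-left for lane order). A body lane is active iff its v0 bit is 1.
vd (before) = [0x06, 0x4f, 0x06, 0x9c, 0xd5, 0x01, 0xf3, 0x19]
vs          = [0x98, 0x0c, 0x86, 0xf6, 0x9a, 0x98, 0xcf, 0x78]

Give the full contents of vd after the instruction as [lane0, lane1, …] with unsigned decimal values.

VLMAX = (256 × 1) / 32 = 8 lanes
vl = min(AVL, VLMAX) = min(7, 8) = 7
lane  0: and(0x06,0x98) ⇒ 0x00
lane  1: mask-off/keep ⇒ 0x4f
lane  2: mask-off/keep ⇒ 0x06
lane  3: mask-off/keep ⇒ 0x9c
lane  4: mask-off/keep ⇒ 0xd5
lane  5: and(0x01,0x98) ⇒ 0x00
lane  6: mask-off/keep ⇒ 0xf3
lane  7: tail/ones ⇒ 0xffffffff

vd = [0, 79, 6, 156, 213, 0, 243, 4294967295]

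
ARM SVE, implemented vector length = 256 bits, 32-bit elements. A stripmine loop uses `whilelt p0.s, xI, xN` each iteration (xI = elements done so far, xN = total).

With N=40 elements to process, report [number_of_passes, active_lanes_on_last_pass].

[iterations, last_vl] = [5, 8]

256-bit reg / 32-bit elem → 8 lanes
40 elements at 8/iter → 5 passes, remainder 8 on the last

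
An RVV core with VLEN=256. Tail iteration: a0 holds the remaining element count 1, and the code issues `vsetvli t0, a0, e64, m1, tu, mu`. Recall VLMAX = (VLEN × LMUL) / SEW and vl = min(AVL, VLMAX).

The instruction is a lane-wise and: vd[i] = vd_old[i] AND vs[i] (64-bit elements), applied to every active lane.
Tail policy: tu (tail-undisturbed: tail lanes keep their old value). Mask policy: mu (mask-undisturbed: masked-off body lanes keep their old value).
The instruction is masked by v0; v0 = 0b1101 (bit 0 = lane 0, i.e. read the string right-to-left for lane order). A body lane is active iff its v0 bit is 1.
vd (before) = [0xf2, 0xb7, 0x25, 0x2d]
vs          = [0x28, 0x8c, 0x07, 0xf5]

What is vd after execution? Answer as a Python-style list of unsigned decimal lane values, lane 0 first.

vd = [32, 183, 37, 45]

VLMAX = VLEN×LMUL/SEW = 256×1/64 = 4
AVL=1 ≤ VLMAX=4, so vl = 1
[0] and(0xf2,0x28) = 0x20
[1] tail/keep = 0xb7
[2] tail/keep = 0x25
[3] tail/keep = 0x2d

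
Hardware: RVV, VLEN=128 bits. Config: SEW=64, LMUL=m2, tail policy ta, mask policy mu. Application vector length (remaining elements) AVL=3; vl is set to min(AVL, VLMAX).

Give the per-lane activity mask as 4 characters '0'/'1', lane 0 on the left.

VLMAX = (128 × 2) / 64 = 4 lanes
vl ← min(3, 4) = 3
bits (lane 0 leftmost): 1110

predicate = 1110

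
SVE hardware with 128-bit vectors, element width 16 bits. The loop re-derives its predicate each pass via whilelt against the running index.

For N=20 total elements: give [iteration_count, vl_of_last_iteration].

lane count: 128 div 16 = 8
iterations = ceil(20/8) = 3; final-pass vl = 4

[iterations, last_vl] = [3, 4]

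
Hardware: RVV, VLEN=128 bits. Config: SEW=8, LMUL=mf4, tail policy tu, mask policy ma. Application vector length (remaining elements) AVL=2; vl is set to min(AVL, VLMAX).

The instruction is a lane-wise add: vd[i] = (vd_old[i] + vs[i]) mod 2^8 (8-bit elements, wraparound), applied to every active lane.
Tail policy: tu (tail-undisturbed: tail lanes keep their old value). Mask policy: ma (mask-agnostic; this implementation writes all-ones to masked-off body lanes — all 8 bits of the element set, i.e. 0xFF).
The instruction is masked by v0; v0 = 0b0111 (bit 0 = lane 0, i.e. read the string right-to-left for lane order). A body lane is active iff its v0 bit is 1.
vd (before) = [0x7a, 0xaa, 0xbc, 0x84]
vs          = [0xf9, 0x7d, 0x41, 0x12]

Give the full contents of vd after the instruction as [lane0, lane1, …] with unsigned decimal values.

VLMAX = (128 × 1/4) / 8 = 4 lanes
vl ← min(2, 4) = 2
vd[0] add(0x7a,0xf9) -> 0x73
vd[1] add(0xaa,0x7d) -> 0x27
vd[2] tail/keep -> 0xbc
vd[3] tail/keep -> 0x84

vd = [115, 39, 188, 132]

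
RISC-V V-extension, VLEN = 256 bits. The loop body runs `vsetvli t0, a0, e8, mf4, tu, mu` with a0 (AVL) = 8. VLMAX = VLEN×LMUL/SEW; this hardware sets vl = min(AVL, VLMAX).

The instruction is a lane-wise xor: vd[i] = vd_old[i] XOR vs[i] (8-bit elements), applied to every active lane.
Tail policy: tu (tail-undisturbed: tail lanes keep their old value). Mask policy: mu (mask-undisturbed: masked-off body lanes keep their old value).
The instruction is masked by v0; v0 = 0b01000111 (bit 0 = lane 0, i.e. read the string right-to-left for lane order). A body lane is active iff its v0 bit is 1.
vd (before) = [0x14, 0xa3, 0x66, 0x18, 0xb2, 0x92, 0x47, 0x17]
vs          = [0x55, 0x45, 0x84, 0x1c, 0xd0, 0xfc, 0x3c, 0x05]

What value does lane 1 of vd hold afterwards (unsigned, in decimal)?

vd[1] = 230

VLMAX = VLEN×LMUL/SEW = 256×1/4/8 = 8
vl = min(AVL, VLMAX) = min(8, 8) = 8
  i=0: xor(0x14,0x55) → 65
  i=1: xor(0xa3,0x45) → 230
  i=2: xor(0x66,0x84) → 226
  i=3: mask-off/keep → 24
  i=4: mask-off/keep → 178
  i=5: mask-off/keep → 146
  i=6: xor(0x47,0x3c) → 123
  i=7: mask-off/keep → 23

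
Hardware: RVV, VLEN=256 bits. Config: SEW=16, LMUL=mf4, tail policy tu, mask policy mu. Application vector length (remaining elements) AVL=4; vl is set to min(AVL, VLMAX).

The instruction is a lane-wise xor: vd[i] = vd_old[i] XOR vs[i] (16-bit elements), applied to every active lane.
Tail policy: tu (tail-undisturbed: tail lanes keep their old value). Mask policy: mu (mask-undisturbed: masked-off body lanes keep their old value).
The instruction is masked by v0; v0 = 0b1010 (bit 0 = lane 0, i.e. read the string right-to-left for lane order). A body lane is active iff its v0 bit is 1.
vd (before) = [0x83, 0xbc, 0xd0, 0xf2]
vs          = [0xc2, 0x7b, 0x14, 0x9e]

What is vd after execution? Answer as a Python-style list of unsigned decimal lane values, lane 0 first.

lanes per group: 256·1/4/16 = 4
AVL=4 ≤ VLMAX=4, so vl = 4
vd[0] mask-off/keep -> 0x83
vd[1] xor(0xbc,0x7b) -> 0xc7
vd[2] mask-off/keep -> 0xd0
vd[3] xor(0xf2,0x9e) -> 0x6c

vd = [131, 199, 208, 108]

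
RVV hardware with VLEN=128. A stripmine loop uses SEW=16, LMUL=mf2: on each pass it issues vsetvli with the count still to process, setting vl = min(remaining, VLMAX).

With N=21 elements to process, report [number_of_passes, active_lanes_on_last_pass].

VLMAX = VLEN×LMUL/SEW = 128×1/2/16 = 4
N=21: ⌈21/4⌉ = 6 iters; last vl = 21 − 5×4 = 1

[iterations, last_vl] = [6, 1]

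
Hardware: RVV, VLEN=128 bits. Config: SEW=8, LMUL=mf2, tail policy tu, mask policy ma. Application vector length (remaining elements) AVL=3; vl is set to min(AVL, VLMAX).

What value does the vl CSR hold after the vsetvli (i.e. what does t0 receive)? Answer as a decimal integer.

lanes per group: 128·1/2/8 = 8
AVL=3 ≤ VLMAX=8, so vl = 3

vl = 3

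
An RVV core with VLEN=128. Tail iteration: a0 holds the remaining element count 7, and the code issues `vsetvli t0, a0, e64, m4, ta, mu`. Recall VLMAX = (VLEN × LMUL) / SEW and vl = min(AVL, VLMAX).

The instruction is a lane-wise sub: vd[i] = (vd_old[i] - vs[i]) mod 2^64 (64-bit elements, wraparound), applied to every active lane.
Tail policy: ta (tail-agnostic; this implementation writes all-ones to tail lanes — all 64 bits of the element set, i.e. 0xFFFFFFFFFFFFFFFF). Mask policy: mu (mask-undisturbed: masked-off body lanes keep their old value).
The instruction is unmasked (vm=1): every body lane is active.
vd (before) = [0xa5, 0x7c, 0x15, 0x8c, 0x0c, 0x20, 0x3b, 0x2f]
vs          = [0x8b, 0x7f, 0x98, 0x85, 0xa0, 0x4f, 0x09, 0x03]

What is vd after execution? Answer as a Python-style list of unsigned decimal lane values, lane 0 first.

vd = [26, 18446744073709551613, 18446744073709551485, 7, 18446744073709551468, 18446744073709551569, 50, 18446744073709551615]

VLMAX = (128 × 4) / 64 = 8 lanes
vl = min(AVL, VLMAX) = min(7, 8) = 7
vd[0] sub(0xa5,0x8b) -> 0x1a
vd[1] sub(0x7c,0x7f) -> 0xfffffffffffffffd
vd[2] sub(0x15,0x98) -> 0xffffffffffffff7d
vd[3] sub(0x8c,0x85) -> 0x07
vd[4] sub(0x0c,0xa0) -> 0xffffffffffffff6c
vd[5] sub(0x20,0x4f) -> 0xffffffffffffffd1
vd[6] sub(0x3b,0x09) -> 0x32
vd[7] tail/ones -> 0xffffffffffffffff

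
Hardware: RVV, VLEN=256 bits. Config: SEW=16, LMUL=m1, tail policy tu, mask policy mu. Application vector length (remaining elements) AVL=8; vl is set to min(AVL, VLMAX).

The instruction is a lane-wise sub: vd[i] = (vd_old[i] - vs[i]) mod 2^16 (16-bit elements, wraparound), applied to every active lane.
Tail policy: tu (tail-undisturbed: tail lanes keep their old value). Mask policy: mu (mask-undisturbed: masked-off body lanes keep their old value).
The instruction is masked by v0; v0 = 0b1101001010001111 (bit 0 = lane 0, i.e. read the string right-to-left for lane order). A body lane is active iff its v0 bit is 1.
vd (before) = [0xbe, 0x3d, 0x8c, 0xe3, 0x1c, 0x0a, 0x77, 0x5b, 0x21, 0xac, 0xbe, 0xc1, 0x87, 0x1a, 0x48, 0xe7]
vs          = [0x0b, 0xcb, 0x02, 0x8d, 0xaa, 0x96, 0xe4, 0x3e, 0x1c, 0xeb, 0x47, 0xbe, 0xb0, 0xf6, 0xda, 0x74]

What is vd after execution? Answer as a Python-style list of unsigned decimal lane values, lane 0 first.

lanes per group: 256·1/16 = 16
vl ← min(8, 16) = 8
lane  0: sub(0xbe,0x0b) ⇒ 0xb3
lane  1: sub(0x3d,0xcb) ⇒ 0xff72
lane  2: sub(0x8c,0x02) ⇒ 0x8a
lane  3: sub(0xe3,0x8d) ⇒ 0x56
lane  4: mask-off/keep ⇒ 0x1c
lane  5: mask-off/keep ⇒ 0x0a
lane  6: mask-off/keep ⇒ 0x77
lane  7: sub(0x5b,0x3e) ⇒ 0x1d
lane  8: tail/keep ⇒ 0x21
lane  9: tail/keep ⇒ 0xac
lane 10: tail/keep ⇒ 0xbe
lane 11: tail/keep ⇒ 0xc1
lane 12: tail/keep ⇒ 0x87
lane 13: tail/keep ⇒ 0x1a
lane 14: tail/keep ⇒ 0x48
lane 15: tail/keep ⇒ 0xe7

vd = [179, 65394, 138, 86, 28, 10, 119, 29, 33, 172, 190, 193, 135, 26, 72, 231]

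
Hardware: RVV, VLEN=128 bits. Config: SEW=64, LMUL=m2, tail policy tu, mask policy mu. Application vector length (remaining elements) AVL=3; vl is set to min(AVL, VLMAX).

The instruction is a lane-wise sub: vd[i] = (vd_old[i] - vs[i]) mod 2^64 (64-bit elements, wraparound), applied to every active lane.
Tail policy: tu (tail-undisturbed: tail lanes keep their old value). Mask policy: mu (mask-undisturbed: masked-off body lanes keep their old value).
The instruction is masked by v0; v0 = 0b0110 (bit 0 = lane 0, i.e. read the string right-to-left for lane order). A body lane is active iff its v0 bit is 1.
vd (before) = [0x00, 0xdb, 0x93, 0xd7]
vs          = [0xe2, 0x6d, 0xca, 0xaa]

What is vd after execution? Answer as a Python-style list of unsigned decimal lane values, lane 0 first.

VLMAX = VLEN×LMUL/SEW = 128×2/64 = 4
vl ← min(3, 4) = 3
vd[0] mask-off/keep -> 0x00
vd[1] sub(0xdb,0x6d) -> 0x6e
vd[2] sub(0x93,0xca) -> 0xffffffffffffffc9
vd[3] tail/keep -> 0xd7

vd = [0, 110, 18446744073709551561, 215]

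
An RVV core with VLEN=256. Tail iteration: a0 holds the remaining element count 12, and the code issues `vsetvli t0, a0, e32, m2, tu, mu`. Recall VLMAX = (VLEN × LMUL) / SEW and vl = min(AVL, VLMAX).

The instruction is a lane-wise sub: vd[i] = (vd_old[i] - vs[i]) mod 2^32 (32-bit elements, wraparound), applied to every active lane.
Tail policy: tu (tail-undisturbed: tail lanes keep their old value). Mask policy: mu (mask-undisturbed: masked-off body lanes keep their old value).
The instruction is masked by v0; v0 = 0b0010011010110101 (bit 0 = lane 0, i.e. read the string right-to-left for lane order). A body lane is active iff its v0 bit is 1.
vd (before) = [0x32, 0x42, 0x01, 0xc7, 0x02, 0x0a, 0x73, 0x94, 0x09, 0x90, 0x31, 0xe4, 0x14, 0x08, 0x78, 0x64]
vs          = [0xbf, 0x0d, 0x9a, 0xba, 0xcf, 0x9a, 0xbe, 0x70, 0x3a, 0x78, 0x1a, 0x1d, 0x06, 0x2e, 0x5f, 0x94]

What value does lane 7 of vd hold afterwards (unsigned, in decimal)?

VLMAX = (256 × 2) / 32 = 16 lanes
AVL=12 ≤ VLMAX=16, so vl = 12
  i=0: sub(0x32,0xbf) → 4294967155
  i=1: mask-off/keep → 66
  i=2: sub(0x01,0x9a) → 4294967143
  i=3: mask-off/keep → 199
  i=4: sub(0x02,0xcf) → 4294967091
  i=5: sub(0x0a,0x9a) → 4294967152
  i=6: mask-off/keep → 115
  i=7: sub(0x94,0x70) → 36
  i=8: mask-off/keep → 9
  i=9: sub(0x90,0x78) → 24
  i=10: sub(0x31,0x1a) → 23
  i=11: mask-off/keep → 228
  i=12: tail/keep → 20
  i=13: tail/keep → 8
  i=14: tail/keep → 120
  i=15: tail/keep → 100

vd[7] = 36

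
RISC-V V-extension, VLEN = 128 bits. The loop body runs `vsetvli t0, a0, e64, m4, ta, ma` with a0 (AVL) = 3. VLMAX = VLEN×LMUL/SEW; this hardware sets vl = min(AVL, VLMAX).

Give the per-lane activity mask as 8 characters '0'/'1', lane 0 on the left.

predicate = 11100000

VLMAX = VLEN×LMUL/SEW = 128×4/64 = 8
vl = min(AVL, VLMAX) = min(3, 8) = 3
bits (lane 0 leftmost): 11100000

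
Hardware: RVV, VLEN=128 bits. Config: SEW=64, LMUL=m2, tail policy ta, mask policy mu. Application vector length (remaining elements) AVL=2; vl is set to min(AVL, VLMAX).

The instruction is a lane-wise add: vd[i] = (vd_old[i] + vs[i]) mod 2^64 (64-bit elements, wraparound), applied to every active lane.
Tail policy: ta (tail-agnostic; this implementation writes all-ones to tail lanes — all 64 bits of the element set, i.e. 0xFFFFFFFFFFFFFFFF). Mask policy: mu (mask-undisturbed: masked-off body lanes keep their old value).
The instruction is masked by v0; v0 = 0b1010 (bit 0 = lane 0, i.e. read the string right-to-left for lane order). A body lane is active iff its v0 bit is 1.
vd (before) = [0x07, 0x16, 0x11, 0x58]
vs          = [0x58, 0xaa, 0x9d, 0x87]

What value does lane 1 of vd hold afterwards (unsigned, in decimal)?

VLMAX = VLEN×LMUL/SEW = 128×2/64 = 4
vl = min(AVL, VLMAX) = min(2, 4) = 2
[0] mask-off/keep = 0x07
[1] add(0x16,0xaa) = 0xc0
[2] tail/ones = 0xffffffffffffffff
[3] tail/ones = 0xffffffffffffffff

vd[1] = 192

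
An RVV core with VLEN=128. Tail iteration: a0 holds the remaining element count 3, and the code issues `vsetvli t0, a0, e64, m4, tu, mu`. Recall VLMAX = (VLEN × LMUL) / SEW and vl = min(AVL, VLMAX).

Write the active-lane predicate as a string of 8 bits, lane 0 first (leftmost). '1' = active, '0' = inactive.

lanes per group: 128·4/64 = 8
vl ← min(3, 8) = 3
bits (lane 0 leftmost): 11100000

predicate = 11100000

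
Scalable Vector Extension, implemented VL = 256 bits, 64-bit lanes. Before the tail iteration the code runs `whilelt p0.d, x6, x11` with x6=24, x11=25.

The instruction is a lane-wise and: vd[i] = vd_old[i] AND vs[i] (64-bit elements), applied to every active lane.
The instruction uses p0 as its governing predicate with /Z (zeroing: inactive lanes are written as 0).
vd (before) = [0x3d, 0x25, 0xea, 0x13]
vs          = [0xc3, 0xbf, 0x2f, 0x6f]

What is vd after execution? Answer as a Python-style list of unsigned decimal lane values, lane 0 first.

vd = [1, 0, 0, 0]

lane count: 256 div 64 = 4
p0[j] = (24+j < 25); true for j=0..0 → 1 lanes set
  i=0: and(0x3d,0xc3) → 1
  i=1: tail/zero → 0
  i=2: tail/zero → 0
  i=3: tail/zero → 0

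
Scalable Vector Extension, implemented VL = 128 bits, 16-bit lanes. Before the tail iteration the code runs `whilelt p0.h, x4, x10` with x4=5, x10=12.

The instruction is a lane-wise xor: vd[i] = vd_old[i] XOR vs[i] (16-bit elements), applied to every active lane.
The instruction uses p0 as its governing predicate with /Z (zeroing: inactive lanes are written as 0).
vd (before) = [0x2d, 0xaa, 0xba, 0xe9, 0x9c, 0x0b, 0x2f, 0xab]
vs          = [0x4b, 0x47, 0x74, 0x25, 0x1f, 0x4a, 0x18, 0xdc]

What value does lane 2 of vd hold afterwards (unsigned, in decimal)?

register lanes = 128/16 = 8
p0[j] = (5+j < 12); true for j=0..6 → 7 lanes set
lane  0: xor(0x2d,0x4b) ⇒ 0x66
lane  1: xor(0xaa,0x47) ⇒ 0xed
lane  2: xor(0xba,0x74) ⇒ 0xce
lane  3: xor(0xe9,0x25) ⇒ 0xcc
lane  4: xor(0x9c,0x1f) ⇒ 0x83
lane  5: xor(0x0b,0x4a) ⇒ 0x41
lane  6: xor(0x2f,0x18) ⇒ 0x37
lane  7: tail/zero ⇒ 0x00

vd[2] = 206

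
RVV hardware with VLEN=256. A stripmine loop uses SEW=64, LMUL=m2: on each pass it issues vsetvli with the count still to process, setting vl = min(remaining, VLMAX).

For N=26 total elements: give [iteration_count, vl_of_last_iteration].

VLMAX = (256 × 2) / 64 = 8 lanes
N=26: ⌈26/8⌉ = 4 iters; last vl = 26 − 3×8 = 2

[iterations, last_vl] = [4, 2]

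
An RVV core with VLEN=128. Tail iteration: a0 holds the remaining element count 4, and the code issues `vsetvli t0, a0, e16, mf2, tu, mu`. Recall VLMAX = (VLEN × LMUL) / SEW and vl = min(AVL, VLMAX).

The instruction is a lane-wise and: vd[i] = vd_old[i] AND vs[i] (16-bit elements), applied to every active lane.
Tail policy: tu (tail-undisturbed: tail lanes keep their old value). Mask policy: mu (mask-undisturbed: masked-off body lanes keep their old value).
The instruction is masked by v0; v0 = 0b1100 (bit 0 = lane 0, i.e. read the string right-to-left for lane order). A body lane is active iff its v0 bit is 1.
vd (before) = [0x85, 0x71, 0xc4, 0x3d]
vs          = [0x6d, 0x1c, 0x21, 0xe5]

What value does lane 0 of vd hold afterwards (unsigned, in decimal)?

vd[0] = 133

lanes per group: 128·1/2/16 = 4
AVL=4 ≤ VLMAX=4, so vl = 4
[0] mask-off/keep = 0x85
[1] mask-off/keep = 0x71
[2] and(0xc4,0x21) = 0x00
[3] and(0x3d,0xe5) = 0x25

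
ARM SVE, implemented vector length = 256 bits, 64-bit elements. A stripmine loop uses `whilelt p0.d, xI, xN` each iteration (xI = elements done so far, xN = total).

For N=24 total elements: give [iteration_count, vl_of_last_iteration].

[iterations, last_vl] = [6, 4]

256-bit reg / 64-bit elem → 4 lanes
N=24: ⌈24/4⌉ = 6 iters; last vl = 24 − 5×4 = 4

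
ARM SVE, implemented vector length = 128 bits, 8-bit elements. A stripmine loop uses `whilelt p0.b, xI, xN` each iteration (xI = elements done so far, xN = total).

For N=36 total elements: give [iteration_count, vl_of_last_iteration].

lane count: 128 div 8 = 16
36 elements at 16/iter → 3 passes, remainder 4 on the last

[iterations, last_vl] = [3, 4]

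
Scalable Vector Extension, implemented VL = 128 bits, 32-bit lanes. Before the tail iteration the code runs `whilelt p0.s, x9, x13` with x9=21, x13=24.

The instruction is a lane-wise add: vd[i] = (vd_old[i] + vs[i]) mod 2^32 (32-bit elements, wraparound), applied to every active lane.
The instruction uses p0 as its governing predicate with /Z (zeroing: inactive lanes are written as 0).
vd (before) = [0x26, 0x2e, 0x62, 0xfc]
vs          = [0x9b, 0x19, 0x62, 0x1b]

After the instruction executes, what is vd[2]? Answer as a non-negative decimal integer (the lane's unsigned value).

vd[2] = 196

lane count: 128 div 32 = 4
p0[j] = (21+j < 24); true for j=0..2 → 3 lanes set
[0] add(0x26,0x9b) = 0xc1
[1] add(0x2e,0x19) = 0x47
[2] add(0x62,0x62) = 0xc4
[3] tail/zero = 0x00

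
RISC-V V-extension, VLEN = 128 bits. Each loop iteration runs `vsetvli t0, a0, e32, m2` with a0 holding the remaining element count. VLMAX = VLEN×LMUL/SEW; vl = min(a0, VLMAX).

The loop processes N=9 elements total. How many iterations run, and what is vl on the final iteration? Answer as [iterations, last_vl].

VLMAX = (128 × 2) / 32 = 8 lanes
N=9: ⌈9/8⌉ = 2 iters; last vl = 9 − 1×8 = 1

[iterations, last_vl] = [2, 1]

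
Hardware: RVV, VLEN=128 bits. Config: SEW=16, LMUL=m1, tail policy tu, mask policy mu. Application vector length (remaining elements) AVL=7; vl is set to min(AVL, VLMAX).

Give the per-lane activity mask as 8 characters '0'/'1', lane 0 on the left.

predicate = 11111110

lanes per group: 128·1/16 = 8
AVL=7 ≤ VLMAX=8, so vl = 7
bits (lane 0 leftmost): 11111110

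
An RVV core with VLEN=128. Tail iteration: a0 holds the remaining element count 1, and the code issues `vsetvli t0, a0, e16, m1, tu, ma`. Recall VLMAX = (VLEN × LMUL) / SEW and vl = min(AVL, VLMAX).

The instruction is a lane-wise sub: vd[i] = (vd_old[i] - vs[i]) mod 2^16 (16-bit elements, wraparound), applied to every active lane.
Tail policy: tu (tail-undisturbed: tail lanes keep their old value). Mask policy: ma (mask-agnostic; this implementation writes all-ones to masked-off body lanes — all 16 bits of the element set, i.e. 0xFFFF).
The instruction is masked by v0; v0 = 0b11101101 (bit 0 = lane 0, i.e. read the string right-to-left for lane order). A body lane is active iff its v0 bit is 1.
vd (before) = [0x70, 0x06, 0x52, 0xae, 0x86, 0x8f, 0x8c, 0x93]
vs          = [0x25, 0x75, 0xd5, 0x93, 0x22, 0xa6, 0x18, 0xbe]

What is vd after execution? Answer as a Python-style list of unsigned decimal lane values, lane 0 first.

lanes per group: 128·1/16 = 8
vl ← min(1, 8) = 1
vd[0] sub(0x70,0x25) -> 0x4b
vd[1] tail/keep -> 0x06
vd[2] tail/keep -> 0x52
vd[3] tail/keep -> 0xae
vd[4] tail/keep -> 0x86
vd[5] tail/keep -> 0x8f
vd[6] tail/keep -> 0x8c
vd[7] tail/keep -> 0x93

vd = [75, 6, 82, 174, 134, 143, 140, 147]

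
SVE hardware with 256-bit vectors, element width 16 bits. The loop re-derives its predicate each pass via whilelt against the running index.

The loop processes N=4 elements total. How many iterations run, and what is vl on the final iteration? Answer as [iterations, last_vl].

register lanes = 256/16 = 16
4 elements at 16/iter → 1 passes, remainder 4 on the last

[iterations, last_vl] = [1, 4]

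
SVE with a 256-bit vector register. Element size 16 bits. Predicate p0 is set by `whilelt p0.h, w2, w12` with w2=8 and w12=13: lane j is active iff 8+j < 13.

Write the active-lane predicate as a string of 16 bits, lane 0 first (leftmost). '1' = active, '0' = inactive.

lane count: 256 div 16 = 16
active while 8+j < 13, i.e. j ∈ [0,5) capped at 16 ⇒ 5
bits (lane 0 leftmost): 1111100000000000

predicate = 1111100000000000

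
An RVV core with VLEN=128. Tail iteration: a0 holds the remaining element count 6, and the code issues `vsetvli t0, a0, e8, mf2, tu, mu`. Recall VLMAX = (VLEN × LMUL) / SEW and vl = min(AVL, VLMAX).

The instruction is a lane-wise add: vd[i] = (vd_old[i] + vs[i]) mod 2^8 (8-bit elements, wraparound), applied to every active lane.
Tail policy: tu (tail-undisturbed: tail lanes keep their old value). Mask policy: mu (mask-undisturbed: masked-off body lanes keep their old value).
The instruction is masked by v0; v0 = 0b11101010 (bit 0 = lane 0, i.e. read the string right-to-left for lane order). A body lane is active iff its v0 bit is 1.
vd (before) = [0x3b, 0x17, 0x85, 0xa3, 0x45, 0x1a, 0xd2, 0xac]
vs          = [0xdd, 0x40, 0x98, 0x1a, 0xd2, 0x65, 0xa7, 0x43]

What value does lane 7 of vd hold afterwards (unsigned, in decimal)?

lanes per group: 128·1/2/8 = 8
vl ← min(6, 8) = 6
lane  0: mask-off/keep ⇒ 0x3b
lane  1: add(0x17,0x40) ⇒ 0x57
lane  2: mask-off/keep ⇒ 0x85
lane  3: add(0xa3,0x1a) ⇒ 0xbd
lane  4: mask-off/keep ⇒ 0x45
lane  5: add(0x1a,0x65) ⇒ 0x7f
lane  6: tail/keep ⇒ 0xd2
lane  7: tail/keep ⇒ 0xac

vd[7] = 172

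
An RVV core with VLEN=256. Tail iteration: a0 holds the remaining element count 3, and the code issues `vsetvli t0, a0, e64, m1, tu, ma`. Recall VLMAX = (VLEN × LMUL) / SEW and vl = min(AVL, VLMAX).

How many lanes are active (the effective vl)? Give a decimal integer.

VLMAX = VLEN×LMUL/SEW = 256×1/64 = 4
AVL=3 ≤ VLMAX=4, so vl = 3

vl = 3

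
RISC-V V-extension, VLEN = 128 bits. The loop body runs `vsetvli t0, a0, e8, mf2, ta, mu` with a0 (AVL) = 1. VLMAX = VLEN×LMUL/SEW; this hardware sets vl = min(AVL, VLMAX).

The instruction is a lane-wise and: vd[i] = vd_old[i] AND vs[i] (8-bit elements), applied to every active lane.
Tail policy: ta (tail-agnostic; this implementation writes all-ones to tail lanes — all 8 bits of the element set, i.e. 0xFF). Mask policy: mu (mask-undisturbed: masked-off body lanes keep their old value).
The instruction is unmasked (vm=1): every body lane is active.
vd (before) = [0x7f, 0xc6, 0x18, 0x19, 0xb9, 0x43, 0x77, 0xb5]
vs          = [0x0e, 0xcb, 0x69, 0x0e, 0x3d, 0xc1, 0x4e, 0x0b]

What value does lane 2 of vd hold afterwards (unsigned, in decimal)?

VLMAX = (128 × 1/2) / 8 = 8 lanes
vl = min(AVL, VLMAX) = min(1, 8) = 1
vd[0] and(0x7f,0x0e) -> 0x0e
vd[1] tail/ones -> 0xff
vd[2] tail/ones -> 0xff
vd[3] tail/ones -> 0xff
vd[4] tail/ones -> 0xff
vd[5] tail/ones -> 0xff
vd[6] tail/ones -> 0xff
vd[7] tail/ones -> 0xff

vd[2] = 255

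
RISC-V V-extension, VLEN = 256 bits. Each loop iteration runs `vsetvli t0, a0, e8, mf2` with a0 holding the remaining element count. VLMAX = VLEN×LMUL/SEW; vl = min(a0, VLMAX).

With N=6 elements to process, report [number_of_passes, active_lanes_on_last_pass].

lanes per group: 256·1/2/8 = 16
N=6: ⌈6/16⌉ = 1 iters; last vl = 6 − 0×16 = 6

[iterations, last_vl] = [1, 6]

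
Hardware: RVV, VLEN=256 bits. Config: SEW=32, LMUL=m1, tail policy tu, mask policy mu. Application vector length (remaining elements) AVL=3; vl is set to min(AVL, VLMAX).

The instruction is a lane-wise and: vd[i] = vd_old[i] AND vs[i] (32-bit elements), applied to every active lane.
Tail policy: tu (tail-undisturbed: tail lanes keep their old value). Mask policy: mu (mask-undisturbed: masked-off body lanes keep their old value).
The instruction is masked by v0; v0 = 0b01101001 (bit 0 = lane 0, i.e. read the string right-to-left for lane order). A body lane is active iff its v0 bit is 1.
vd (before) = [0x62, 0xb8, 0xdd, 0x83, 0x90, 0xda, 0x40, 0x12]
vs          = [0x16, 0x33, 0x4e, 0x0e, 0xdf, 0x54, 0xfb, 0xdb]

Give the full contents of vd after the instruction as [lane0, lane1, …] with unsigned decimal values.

vd = [2, 184, 221, 131, 144, 218, 64, 18]

VLMAX = (256 × 1) / 32 = 8 lanes
vl = min(AVL, VLMAX) = min(3, 8) = 3
  i=0: and(0x62,0x16) → 2
  i=1: mask-off/keep → 184
  i=2: mask-off/keep → 221
  i=3: tail/keep → 131
  i=4: tail/keep → 144
  i=5: tail/keep → 218
  i=6: tail/keep → 64
  i=7: tail/keep → 18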